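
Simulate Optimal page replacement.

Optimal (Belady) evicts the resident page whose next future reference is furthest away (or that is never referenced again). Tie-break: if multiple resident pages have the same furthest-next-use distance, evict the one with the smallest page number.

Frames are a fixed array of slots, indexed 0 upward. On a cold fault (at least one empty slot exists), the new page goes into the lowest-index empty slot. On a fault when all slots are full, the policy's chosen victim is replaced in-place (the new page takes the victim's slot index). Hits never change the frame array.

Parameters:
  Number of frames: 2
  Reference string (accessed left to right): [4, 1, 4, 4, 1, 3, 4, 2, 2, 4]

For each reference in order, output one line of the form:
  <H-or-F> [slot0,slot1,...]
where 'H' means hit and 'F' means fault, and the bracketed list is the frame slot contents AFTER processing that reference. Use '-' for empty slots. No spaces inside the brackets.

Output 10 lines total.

F [4,-]
F [4,1]
H [4,1]
H [4,1]
H [4,1]
F [4,3]
H [4,3]
F [4,2]
H [4,2]
H [4,2]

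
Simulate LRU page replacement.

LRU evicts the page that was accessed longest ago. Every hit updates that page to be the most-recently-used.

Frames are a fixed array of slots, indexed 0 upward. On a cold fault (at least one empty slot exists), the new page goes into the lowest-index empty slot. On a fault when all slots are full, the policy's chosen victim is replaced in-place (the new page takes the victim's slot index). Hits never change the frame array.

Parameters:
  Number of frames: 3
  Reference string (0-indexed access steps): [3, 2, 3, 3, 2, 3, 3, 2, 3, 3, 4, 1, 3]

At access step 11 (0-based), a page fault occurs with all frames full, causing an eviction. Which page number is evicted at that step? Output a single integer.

Step 0: ref 3 -> FAULT, frames=[3,-,-]
Step 1: ref 2 -> FAULT, frames=[3,2,-]
Step 2: ref 3 -> HIT, frames=[3,2,-]
Step 3: ref 3 -> HIT, frames=[3,2,-]
Step 4: ref 2 -> HIT, frames=[3,2,-]
Step 5: ref 3 -> HIT, frames=[3,2,-]
Step 6: ref 3 -> HIT, frames=[3,2,-]
Step 7: ref 2 -> HIT, frames=[3,2,-]
Step 8: ref 3 -> HIT, frames=[3,2,-]
Step 9: ref 3 -> HIT, frames=[3,2,-]
Step 10: ref 4 -> FAULT, frames=[3,2,4]
Step 11: ref 1 -> FAULT, evict 2, frames=[3,1,4]
At step 11: evicted page 2

Answer: 2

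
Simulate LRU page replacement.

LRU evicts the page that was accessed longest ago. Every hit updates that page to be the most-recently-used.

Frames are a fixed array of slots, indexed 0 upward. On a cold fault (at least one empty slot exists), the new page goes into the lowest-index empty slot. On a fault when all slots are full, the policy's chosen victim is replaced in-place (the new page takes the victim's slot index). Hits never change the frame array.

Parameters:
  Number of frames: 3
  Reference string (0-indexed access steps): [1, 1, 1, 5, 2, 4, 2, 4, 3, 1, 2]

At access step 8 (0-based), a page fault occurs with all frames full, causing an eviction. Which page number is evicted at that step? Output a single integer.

Answer: 5

Derivation:
Step 0: ref 1 -> FAULT, frames=[1,-,-]
Step 1: ref 1 -> HIT, frames=[1,-,-]
Step 2: ref 1 -> HIT, frames=[1,-,-]
Step 3: ref 5 -> FAULT, frames=[1,5,-]
Step 4: ref 2 -> FAULT, frames=[1,5,2]
Step 5: ref 4 -> FAULT, evict 1, frames=[4,5,2]
Step 6: ref 2 -> HIT, frames=[4,5,2]
Step 7: ref 4 -> HIT, frames=[4,5,2]
Step 8: ref 3 -> FAULT, evict 5, frames=[4,3,2]
At step 8: evicted page 5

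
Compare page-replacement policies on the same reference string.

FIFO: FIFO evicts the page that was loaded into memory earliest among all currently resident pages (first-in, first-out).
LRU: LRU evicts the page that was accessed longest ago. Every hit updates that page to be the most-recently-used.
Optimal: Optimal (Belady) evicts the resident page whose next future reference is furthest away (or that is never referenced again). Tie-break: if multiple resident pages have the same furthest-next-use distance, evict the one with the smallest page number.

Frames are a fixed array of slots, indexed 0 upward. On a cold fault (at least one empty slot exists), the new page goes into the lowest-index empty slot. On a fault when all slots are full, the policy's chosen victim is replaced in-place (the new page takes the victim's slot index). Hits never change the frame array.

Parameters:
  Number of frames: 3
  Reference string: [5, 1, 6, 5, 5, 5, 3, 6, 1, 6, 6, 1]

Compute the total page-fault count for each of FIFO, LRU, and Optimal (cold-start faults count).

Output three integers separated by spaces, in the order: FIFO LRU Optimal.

Answer: 4 5 4

Derivation:
--- FIFO ---
  step 0: ref 5 -> FAULT, frames=[5,-,-] (faults so far: 1)
  step 1: ref 1 -> FAULT, frames=[5,1,-] (faults so far: 2)
  step 2: ref 6 -> FAULT, frames=[5,1,6] (faults so far: 3)
  step 3: ref 5 -> HIT, frames=[5,1,6] (faults so far: 3)
  step 4: ref 5 -> HIT, frames=[5,1,6] (faults so far: 3)
  step 5: ref 5 -> HIT, frames=[5,1,6] (faults so far: 3)
  step 6: ref 3 -> FAULT, evict 5, frames=[3,1,6] (faults so far: 4)
  step 7: ref 6 -> HIT, frames=[3,1,6] (faults so far: 4)
  step 8: ref 1 -> HIT, frames=[3,1,6] (faults so far: 4)
  step 9: ref 6 -> HIT, frames=[3,1,6] (faults so far: 4)
  step 10: ref 6 -> HIT, frames=[3,1,6] (faults so far: 4)
  step 11: ref 1 -> HIT, frames=[3,1,6] (faults so far: 4)
  FIFO total faults: 4
--- LRU ---
  step 0: ref 5 -> FAULT, frames=[5,-,-] (faults so far: 1)
  step 1: ref 1 -> FAULT, frames=[5,1,-] (faults so far: 2)
  step 2: ref 6 -> FAULT, frames=[5,1,6] (faults so far: 3)
  step 3: ref 5 -> HIT, frames=[5,1,6] (faults so far: 3)
  step 4: ref 5 -> HIT, frames=[5,1,6] (faults so far: 3)
  step 5: ref 5 -> HIT, frames=[5,1,6] (faults so far: 3)
  step 6: ref 3 -> FAULT, evict 1, frames=[5,3,6] (faults so far: 4)
  step 7: ref 6 -> HIT, frames=[5,3,6] (faults so far: 4)
  step 8: ref 1 -> FAULT, evict 5, frames=[1,3,6] (faults so far: 5)
  step 9: ref 6 -> HIT, frames=[1,3,6] (faults so far: 5)
  step 10: ref 6 -> HIT, frames=[1,3,6] (faults so far: 5)
  step 11: ref 1 -> HIT, frames=[1,3,6] (faults so far: 5)
  LRU total faults: 5
--- Optimal ---
  step 0: ref 5 -> FAULT, frames=[5,-,-] (faults so far: 1)
  step 1: ref 1 -> FAULT, frames=[5,1,-] (faults so far: 2)
  step 2: ref 6 -> FAULT, frames=[5,1,6] (faults so far: 3)
  step 3: ref 5 -> HIT, frames=[5,1,6] (faults so far: 3)
  step 4: ref 5 -> HIT, frames=[5,1,6] (faults so far: 3)
  step 5: ref 5 -> HIT, frames=[5,1,6] (faults so far: 3)
  step 6: ref 3 -> FAULT, evict 5, frames=[3,1,6] (faults so far: 4)
  step 7: ref 6 -> HIT, frames=[3,1,6] (faults so far: 4)
  step 8: ref 1 -> HIT, frames=[3,1,6] (faults so far: 4)
  step 9: ref 6 -> HIT, frames=[3,1,6] (faults so far: 4)
  step 10: ref 6 -> HIT, frames=[3,1,6] (faults so far: 4)
  step 11: ref 1 -> HIT, frames=[3,1,6] (faults so far: 4)
  Optimal total faults: 4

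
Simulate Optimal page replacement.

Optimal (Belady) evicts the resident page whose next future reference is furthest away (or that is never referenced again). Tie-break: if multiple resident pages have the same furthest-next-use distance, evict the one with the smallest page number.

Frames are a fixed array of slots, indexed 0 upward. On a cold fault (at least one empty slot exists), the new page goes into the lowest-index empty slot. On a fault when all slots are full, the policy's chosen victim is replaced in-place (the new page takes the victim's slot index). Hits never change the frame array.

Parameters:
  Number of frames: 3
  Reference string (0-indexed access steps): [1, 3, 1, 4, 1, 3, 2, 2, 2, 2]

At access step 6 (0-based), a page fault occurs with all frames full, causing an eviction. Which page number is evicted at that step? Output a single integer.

Answer: 1

Derivation:
Step 0: ref 1 -> FAULT, frames=[1,-,-]
Step 1: ref 3 -> FAULT, frames=[1,3,-]
Step 2: ref 1 -> HIT, frames=[1,3,-]
Step 3: ref 4 -> FAULT, frames=[1,3,4]
Step 4: ref 1 -> HIT, frames=[1,3,4]
Step 5: ref 3 -> HIT, frames=[1,3,4]
Step 6: ref 2 -> FAULT, evict 1, frames=[2,3,4]
At step 6: evicted page 1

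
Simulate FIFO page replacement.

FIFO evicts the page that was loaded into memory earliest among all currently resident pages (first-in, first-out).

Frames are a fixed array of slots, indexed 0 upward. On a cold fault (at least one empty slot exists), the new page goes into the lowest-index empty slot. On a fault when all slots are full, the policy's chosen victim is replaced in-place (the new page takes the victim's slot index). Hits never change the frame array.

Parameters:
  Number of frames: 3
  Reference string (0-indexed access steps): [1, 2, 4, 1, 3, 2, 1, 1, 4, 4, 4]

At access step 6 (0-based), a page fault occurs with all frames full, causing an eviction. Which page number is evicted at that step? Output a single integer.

Step 0: ref 1 -> FAULT, frames=[1,-,-]
Step 1: ref 2 -> FAULT, frames=[1,2,-]
Step 2: ref 4 -> FAULT, frames=[1,2,4]
Step 3: ref 1 -> HIT, frames=[1,2,4]
Step 4: ref 3 -> FAULT, evict 1, frames=[3,2,4]
Step 5: ref 2 -> HIT, frames=[3,2,4]
Step 6: ref 1 -> FAULT, evict 2, frames=[3,1,4]
At step 6: evicted page 2

Answer: 2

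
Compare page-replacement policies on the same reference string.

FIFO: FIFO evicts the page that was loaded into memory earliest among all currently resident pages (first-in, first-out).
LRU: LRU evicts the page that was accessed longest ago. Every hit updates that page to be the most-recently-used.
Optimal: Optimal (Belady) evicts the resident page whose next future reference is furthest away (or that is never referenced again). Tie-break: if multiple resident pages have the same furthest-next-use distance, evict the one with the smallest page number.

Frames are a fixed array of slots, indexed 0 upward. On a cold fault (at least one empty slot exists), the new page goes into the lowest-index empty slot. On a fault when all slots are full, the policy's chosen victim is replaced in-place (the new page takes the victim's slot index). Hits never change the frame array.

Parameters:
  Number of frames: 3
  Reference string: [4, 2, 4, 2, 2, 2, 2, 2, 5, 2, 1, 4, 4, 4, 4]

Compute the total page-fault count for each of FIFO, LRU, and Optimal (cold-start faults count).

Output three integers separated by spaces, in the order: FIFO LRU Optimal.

Answer: 5 5 4

Derivation:
--- FIFO ---
  step 0: ref 4 -> FAULT, frames=[4,-,-] (faults so far: 1)
  step 1: ref 2 -> FAULT, frames=[4,2,-] (faults so far: 2)
  step 2: ref 4 -> HIT, frames=[4,2,-] (faults so far: 2)
  step 3: ref 2 -> HIT, frames=[4,2,-] (faults so far: 2)
  step 4: ref 2 -> HIT, frames=[4,2,-] (faults so far: 2)
  step 5: ref 2 -> HIT, frames=[4,2,-] (faults so far: 2)
  step 6: ref 2 -> HIT, frames=[4,2,-] (faults so far: 2)
  step 7: ref 2 -> HIT, frames=[4,2,-] (faults so far: 2)
  step 8: ref 5 -> FAULT, frames=[4,2,5] (faults so far: 3)
  step 9: ref 2 -> HIT, frames=[4,2,5] (faults so far: 3)
  step 10: ref 1 -> FAULT, evict 4, frames=[1,2,5] (faults so far: 4)
  step 11: ref 4 -> FAULT, evict 2, frames=[1,4,5] (faults so far: 5)
  step 12: ref 4 -> HIT, frames=[1,4,5] (faults so far: 5)
  step 13: ref 4 -> HIT, frames=[1,4,5] (faults so far: 5)
  step 14: ref 4 -> HIT, frames=[1,4,5] (faults so far: 5)
  FIFO total faults: 5
--- LRU ---
  step 0: ref 4 -> FAULT, frames=[4,-,-] (faults so far: 1)
  step 1: ref 2 -> FAULT, frames=[4,2,-] (faults so far: 2)
  step 2: ref 4 -> HIT, frames=[4,2,-] (faults so far: 2)
  step 3: ref 2 -> HIT, frames=[4,2,-] (faults so far: 2)
  step 4: ref 2 -> HIT, frames=[4,2,-] (faults so far: 2)
  step 5: ref 2 -> HIT, frames=[4,2,-] (faults so far: 2)
  step 6: ref 2 -> HIT, frames=[4,2,-] (faults so far: 2)
  step 7: ref 2 -> HIT, frames=[4,2,-] (faults so far: 2)
  step 8: ref 5 -> FAULT, frames=[4,2,5] (faults so far: 3)
  step 9: ref 2 -> HIT, frames=[4,2,5] (faults so far: 3)
  step 10: ref 1 -> FAULT, evict 4, frames=[1,2,5] (faults so far: 4)
  step 11: ref 4 -> FAULT, evict 5, frames=[1,2,4] (faults so far: 5)
  step 12: ref 4 -> HIT, frames=[1,2,4] (faults so far: 5)
  step 13: ref 4 -> HIT, frames=[1,2,4] (faults so far: 5)
  step 14: ref 4 -> HIT, frames=[1,2,4] (faults so far: 5)
  LRU total faults: 5
--- Optimal ---
  step 0: ref 4 -> FAULT, frames=[4,-,-] (faults so far: 1)
  step 1: ref 2 -> FAULT, frames=[4,2,-] (faults so far: 2)
  step 2: ref 4 -> HIT, frames=[4,2,-] (faults so far: 2)
  step 3: ref 2 -> HIT, frames=[4,2,-] (faults so far: 2)
  step 4: ref 2 -> HIT, frames=[4,2,-] (faults so far: 2)
  step 5: ref 2 -> HIT, frames=[4,2,-] (faults so far: 2)
  step 6: ref 2 -> HIT, frames=[4,2,-] (faults so far: 2)
  step 7: ref 2 -> HIT, frames=[4,2,-] (faults so far: 2)
  step 8: ref 5 -> FAULT, frames=[4,2,5] (faults so far: 3)
  step 9: ref 2 -> HIT, frames=[4,2,5] (faults so far: 3)
  step 10: ref 1 -> FAULT, evict 2, frames=[4,1,5] (faults so far: 4)
  step 11: ref 4 -> HIT, frames=[4,1,5] (faults so far: 4)
  step 12: ref 4 -> HIT, frames=[4,1,5] (faults so far: 4)
  step 13: ref 4 -> HIT, frames=[4,1,5] (faults so far: 4)
  step 14: ref 4 -> HIT, frames=[4,1,5] (faults so far: 4)
  Optimal total faults: 4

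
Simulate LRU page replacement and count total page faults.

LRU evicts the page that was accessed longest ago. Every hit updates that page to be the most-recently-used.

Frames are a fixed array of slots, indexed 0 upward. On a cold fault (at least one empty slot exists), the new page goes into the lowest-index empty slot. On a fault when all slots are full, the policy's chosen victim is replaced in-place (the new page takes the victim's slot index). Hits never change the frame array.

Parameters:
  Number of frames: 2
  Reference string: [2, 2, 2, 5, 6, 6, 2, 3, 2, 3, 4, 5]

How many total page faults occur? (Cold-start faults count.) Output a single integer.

Answer: 7

Derivation:
Step 0: ref 2 → FAULT, frames=[2,-]
Step 1: ref 2 → HIT, frames=[2,-]
Step 2: ref 2 → HIT, frames=[2,-]
Step 3: ref 5 → FAULT, frames=[2,5]
Step 4: ref 6 → FAULT (evict 2), frames=[6,5]
Step 5: ref 6 → HIT, frames=[6,5]
Step 6: ref 2 → FAULT (evict 5), frames=[6,2]
Step 7: ref 3 → FAULT (evict 6), frames=[3,2]
Step 8: ref 2 → HIT, frames=[3,2]
Step 9: ref 3 → HIT, frames=[3,2]
Step 10: ref 4 → FAULT (evict 2), frames=[3,4]
Step 11: ref 5 → FAULT (evict 3), frames=[5,4]
Total faults: 7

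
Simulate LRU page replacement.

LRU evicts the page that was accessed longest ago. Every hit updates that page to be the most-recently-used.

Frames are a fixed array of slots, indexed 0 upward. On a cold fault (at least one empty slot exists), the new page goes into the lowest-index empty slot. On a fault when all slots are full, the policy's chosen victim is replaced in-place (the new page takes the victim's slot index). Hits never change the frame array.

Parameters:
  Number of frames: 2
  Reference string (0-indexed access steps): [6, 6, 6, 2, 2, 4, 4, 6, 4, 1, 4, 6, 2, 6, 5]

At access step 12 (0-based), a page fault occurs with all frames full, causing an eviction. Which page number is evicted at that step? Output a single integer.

Answer: 4

Derivation:
Step 0: ref 6 -> FAULT, frames=[6,-]
Step 1: ref 6 -> HIT, frames=[6,-]
Step 2: ref 6 -> HIT, frames=[6,-]
Step 3: ref 2 -> FAULT, frames=[6,2]
Step 4: ref 2 -> HIT, frames=[6,2]
Step 5: ref 4 -> FAULT, evict 6, frames=[4,2]
Step 6: ref 4 -> HIT, frames=[4,2]
Step 7: ref 6 -> FAULT, evict 2, frames=[4,6]
Step 8: ref 4 -> HIT, frames=[4,6]
Step 9: ref 1 -> FAULT, evict 6, frames=[4,1]
Step 10: ref 4 -> HIT, frames=[4,1]
Step 11: ref 6 -> FAULT, evict 1, frames=[4,6]
Step 12: ref 2 -> FAULT, evict 4, frames=[2,6]
At step 12: evicted page 4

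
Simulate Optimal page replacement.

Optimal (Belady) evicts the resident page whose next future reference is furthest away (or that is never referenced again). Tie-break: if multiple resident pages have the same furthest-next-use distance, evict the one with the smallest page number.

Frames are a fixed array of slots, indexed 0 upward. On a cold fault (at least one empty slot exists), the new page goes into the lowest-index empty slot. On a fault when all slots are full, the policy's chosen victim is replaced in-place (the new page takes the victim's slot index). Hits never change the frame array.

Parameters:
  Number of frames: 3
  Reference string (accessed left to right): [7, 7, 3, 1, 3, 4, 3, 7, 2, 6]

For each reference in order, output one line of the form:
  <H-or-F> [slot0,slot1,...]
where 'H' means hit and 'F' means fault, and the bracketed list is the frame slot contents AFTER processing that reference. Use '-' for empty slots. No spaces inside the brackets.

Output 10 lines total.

F [7,-,-]
H [7,-,-]
F [7,3,-]
F [7,3,1]
H [7,3,1]
F [7,3,4]
H [7,3,4]
H [7,3,4]
F [7,2,4]
F [7,6,4]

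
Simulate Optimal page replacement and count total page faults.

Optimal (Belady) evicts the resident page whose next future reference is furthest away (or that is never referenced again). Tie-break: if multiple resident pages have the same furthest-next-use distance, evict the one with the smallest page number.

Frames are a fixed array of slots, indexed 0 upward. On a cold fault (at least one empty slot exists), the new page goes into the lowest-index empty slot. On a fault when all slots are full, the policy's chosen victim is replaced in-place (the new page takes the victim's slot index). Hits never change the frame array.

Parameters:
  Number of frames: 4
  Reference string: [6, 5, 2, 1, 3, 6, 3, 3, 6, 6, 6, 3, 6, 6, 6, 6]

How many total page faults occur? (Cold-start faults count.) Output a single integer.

Answer: 5

Derivation:
Step 0: ref 6 → FAULT, frames=[6,-,-,-]
Step 1: ref 5 → FAULT, frames=[6,5,-,-]
Step 2: ref 2 → FAULT, frames=[6,5,2,-]
Step 3: ref 1 → FAULT, frames=[6,5,2,1]
Step 4: ref 3 → FAULT (evict 1), frames=[6,5,2,3]
Step 5: ref 6 → HIT, frames=[6,5,2,3]
Step 6: ref 3 → HIT, frames=[6,5,2,3]
Step 7: ref 3 → HIT, frames=[6,5,2,3]
Step 8: ref 6 → HIT, frames=[6,5,2,3]
Step 9: ref 6 → HIT, frames=[6,5,2,3]
Step 10: ref 6 → HIT, frames=[6,5,2,3]
Step 11: ref 3 → HIT, frames=[6,5,2,3]
Step 12: ref 6 → HIT, frames=[6,5,2,3]
Step 13: ref 6 → HIT, frames=[6,5,2,3]
Step 14: ref 6 → HIT, frames=[6,5,2,3]
Step 15: ref 6 → HIT, frames=[6,5,2,3]
Total faults: 5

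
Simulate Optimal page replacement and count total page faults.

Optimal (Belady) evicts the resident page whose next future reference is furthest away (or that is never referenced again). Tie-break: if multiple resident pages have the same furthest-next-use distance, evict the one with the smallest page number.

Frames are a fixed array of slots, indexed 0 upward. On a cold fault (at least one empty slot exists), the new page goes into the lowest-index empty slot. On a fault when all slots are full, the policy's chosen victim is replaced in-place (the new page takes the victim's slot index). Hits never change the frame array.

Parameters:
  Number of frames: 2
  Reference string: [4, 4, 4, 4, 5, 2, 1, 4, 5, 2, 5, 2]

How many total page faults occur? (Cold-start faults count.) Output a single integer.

Answer: 6

Derivation:
Step 0: ref 4 → FAULT, frames=[4,-]
Step 1: ref 4 → HIT, frames=[4,-]
Step 2: ref 4 → HIT, frames=[4,-]
Step 3: ref 4 → HIT, frames=[4,-]
Step 4: ref 5 → FAULT, frames=[4,5]
Step 5: ref 2 → FAULT (evict 5), frames=[4,2]
Step 6: ref 1 → FAULT (evict 2), frames=[4,1]
Step 7: ref 4 → HIT, frames=[4,1]
Step 8: ref 5 → FAULT (evict 1), frames=[4,5]
Step 9: ref 2 → FAULT (evict 4), frames=[2,5]
Step 10: ref 5 → HIT, frames=[2,5]
Step 11: ref 2 → HIT, frames=[2,5]
Total faults: 6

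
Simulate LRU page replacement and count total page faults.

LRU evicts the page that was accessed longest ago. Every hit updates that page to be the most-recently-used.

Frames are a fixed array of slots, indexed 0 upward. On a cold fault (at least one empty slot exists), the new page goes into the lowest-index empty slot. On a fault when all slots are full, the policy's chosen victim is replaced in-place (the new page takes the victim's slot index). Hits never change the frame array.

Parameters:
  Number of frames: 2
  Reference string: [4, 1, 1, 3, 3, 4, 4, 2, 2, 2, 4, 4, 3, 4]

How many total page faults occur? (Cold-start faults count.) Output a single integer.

Step 0: ref 4 → FAULT, frames=[4,-]
Step 1: ref 1 → FAULT, frames=[4,1]
Step 2: ref 1 → HIT, frames=[4,1]
Step 3: ref 3 → FAULT (evict 4), frames=[3,1]
Step 4: ref 3 → HIT, frames=[3,1]
Step 5: ref 4 → FAULT (evict 1), frames=[3,4]
Step 6: ref 4 → HIT, frames=[3,4]
Step 7: ref 2 → FAULT (evict 3), frames=[2,4]
Step 8: ref 2 → HIT, frames=[2,4]
Step 9: ref 2 → HIT, frames=[2,4]
Step 10: ref 4 → HIT, frames=[2,4]
Step 11: ref 4 → HIT, frames=[2,4]
Step 12: ref 3 → FAULT (evict 2), frames=[3,4]
Step 13: ref 4 → HIT, frames=[3,4]
Total faults: 6

Answer: 6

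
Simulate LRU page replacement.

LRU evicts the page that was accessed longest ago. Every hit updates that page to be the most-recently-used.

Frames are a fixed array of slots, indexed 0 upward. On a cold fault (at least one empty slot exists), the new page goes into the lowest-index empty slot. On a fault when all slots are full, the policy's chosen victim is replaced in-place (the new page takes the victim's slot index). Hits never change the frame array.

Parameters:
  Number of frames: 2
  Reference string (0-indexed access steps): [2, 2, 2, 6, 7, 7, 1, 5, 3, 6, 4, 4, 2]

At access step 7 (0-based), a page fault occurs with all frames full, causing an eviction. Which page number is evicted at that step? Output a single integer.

Answer: 7

Derivation:
Step 0: ref 2 -> FAULT, frames=[2,-]
Step 1: ref 2 -> HIT, frames=[2,-]
Step 2: ref 2 -> HIT, frames=[2,-]
Step 3: ref 6 -> FAULT, frames=[2,6]
Step 4: ref 7 -> FAULT, evict 2, frames=[7,6]
Step 5: ref 7 -> HIT, frames=[7,6]
Step 6: ref 1 -> FAULT, evict 6, frames=[7,1]
Step 7: ref 5 -> FAULT, evict 7, frames=[5,1]
At step 7: evicted page 7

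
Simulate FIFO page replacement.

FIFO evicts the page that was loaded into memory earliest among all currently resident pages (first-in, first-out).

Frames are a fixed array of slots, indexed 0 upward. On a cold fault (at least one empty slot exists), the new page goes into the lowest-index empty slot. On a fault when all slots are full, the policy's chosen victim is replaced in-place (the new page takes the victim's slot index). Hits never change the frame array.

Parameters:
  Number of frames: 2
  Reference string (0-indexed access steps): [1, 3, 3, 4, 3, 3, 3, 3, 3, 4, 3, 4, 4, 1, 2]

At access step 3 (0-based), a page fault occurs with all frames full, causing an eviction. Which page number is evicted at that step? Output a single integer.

Step 0: ref 1 -> FAULT, frames=[1,-]
Step 1: ref 3 -> FAULT, frames=[1,3]
Step 2: ref 3 -> HIT, frames=[1,3]
Step 3: ref 4 -> FAULT, evict 1, frames=[4,3]
At step 3: evicted page 1

Answer: 1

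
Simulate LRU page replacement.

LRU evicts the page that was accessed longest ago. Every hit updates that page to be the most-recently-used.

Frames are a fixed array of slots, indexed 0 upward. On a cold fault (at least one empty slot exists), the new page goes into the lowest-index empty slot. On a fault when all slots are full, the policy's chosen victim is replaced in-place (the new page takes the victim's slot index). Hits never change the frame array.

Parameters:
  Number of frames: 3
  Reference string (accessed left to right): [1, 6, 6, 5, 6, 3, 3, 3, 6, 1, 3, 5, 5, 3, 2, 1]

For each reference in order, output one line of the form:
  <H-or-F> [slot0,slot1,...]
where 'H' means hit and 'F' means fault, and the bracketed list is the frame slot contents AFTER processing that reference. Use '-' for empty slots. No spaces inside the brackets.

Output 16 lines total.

F [1,-,-]
F [1,6,-]
H [1,6,-]
F [1,6,5]
H [1,6,5]
F [3,6,5]
H [3,6,5]
H [3,6,5]
H [3,6,5]
F [3,6,1]
H [3,6,1]
F [3,5,1]
H [3,5,1]
H [3,5,1]
F [3,5,2]
F [3,1,2]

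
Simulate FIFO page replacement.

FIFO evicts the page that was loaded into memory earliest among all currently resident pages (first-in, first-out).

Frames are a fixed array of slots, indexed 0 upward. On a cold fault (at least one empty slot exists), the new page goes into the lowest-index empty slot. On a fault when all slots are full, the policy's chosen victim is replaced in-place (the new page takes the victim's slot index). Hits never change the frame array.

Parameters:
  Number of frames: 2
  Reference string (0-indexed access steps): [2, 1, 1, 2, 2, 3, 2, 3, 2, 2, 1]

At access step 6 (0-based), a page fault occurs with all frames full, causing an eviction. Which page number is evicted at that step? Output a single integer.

Answer: 1

Derivation:
Step 0: ref 2 -> FAULT, frames=[2,-]
Step 1: ref 1 -> FAULT, frames=[2,1]
Step 2: ref 1 -> HIT, frames=[2,1]
Step 3: ref 2 -> HIT, frames=[2,1]
Step 4: ref 2 -> HIT, frames=[2,1]
Step 5: ref 3 -> FAULT, evict 2, frames=[3,1]
Step 6: ref 2 -> FAULT, evict 1, frames=[3,2]
At step 6: evicted page 1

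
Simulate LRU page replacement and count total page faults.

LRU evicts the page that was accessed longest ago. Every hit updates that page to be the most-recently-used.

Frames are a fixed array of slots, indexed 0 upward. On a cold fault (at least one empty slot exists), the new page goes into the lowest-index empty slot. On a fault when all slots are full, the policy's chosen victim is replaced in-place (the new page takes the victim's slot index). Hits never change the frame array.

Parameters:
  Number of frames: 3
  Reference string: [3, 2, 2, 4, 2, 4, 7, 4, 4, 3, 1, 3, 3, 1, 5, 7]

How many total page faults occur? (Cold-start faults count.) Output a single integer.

Answer: 8

Derivation:
Step 0: ref 3 → FAULT, frames=[3,-,-]
Step 1: ref 2 → FAULT, frames=[3,2,-]
Step 2: ref 2 → HIT, frames=[3,2,-]
Step 3: ref 4 → FAULT, frames=[3,2,4]
Step 4: ref 2 → HIT, frames=[3,2,4]
Step 5: ref 4 → HIT, frames=[3,2,4]
Step 6: ref 7 → FAULT (evict 3), frames=[7,2,4]
Step 7: ref 4 → HIT, frames=[7,2,4]
Step 8: ref 4 → HIT, frames=[7,2,4]
Step 9: ref 3 → FAULT (evict 2), frames=[7,3,4]
Step 10: ref 1 → FAULT (evict 7), frames=[1,3,4]
Step 11: ref 3 → HIT, frames=[1,3,4]
Step 12: ref 3 → HIT, frames=[1,3,4]
Step 13: ref 1 → HIT, frames=[1,3,4]
Step 14: ref 5 → FAULT (evict 4), frames=[1,3,5]
Step 15: ref 7 → FAULT (evict 3), frames=[1,7,5]
Total faults: 8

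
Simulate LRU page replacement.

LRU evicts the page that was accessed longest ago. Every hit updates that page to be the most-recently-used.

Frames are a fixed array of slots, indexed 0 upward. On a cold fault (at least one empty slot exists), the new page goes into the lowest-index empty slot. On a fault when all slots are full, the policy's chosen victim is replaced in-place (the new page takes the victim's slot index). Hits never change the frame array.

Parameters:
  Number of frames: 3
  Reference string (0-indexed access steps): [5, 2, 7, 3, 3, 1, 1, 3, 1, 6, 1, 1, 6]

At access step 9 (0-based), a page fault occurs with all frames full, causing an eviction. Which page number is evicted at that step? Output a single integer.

Step 0: ref 5 -> FAULT, frames=[5,-,-]
Step 1: ref 2 -> FAULT, frames=[5,2,-]
Step 2: ref 7 -> FAULT, frames=[5,2,7]
Step 3: ref 3 -> FAULT, evict 5, frames=[3,2,7]
Step 4: ref 3 -> HIT, frames=[3,2,7]
Step 5: ref 1 -> FAULT, evict 2, frames=[3,1,7]
Step 6: ref 1 -> HIT, frames=[3,1,7]
Step 7: ref 3 -> HIT, frames=[3,1,7]
Step 8: ref 1 -> HIT, frames=[3,1,7]
Step 9: ref 6 -> FAULT, evict 7, frames=[3,1,6]
At step 9: evicted page 7

Answer: 7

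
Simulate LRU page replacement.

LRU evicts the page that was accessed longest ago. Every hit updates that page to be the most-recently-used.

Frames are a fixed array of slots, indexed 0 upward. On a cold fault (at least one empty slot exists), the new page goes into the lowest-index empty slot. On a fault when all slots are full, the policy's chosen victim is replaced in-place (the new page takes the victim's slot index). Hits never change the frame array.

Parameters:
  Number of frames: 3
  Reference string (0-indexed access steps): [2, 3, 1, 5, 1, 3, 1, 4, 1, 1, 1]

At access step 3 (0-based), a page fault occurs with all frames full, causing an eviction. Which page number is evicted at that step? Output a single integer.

Answer: 2

Derivation:
Step 0: ref 2 -> FAULT, frames=[2,-,-]
Step 1: ref 3 -> FAULT, frames=[2,3,-]
Step 2: ref 1 -> FAULT, frames=[2,3,1]
Step 3: ref 5 -> FAULT, evict 2, frames=[5,3,1]
At step 3: evicted page 2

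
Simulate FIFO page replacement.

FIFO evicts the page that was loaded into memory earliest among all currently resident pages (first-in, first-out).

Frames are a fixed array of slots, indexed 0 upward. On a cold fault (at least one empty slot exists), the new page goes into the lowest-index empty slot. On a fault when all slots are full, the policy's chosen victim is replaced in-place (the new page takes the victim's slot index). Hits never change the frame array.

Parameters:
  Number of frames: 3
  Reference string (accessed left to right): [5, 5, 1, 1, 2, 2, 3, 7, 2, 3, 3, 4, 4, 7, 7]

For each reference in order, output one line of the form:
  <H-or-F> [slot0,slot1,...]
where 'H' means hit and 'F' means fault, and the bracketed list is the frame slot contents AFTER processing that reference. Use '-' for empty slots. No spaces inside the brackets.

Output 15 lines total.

F [5,-,-]
H [5,-,-]
F [5,1,-]
H [5,1,-]
F [5,1,2]
H [5,1,2]
F [3,1,2]
F [3,7,2]
H [3,7,2]
H [3,7,2]
H [3,7,2]
F [3,7,4]
H [3,7,4]
H [3,7,4]
H [3,7,4]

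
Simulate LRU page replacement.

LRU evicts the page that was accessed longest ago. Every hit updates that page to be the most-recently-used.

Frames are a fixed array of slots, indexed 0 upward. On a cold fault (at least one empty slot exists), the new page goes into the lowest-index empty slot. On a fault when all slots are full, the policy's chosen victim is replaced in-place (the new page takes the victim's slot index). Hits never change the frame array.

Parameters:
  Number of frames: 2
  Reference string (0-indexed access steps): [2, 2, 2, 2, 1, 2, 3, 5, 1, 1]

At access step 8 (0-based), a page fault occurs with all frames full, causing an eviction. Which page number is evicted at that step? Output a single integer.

Step 0: ref 2 -> FAULT, frames=[2,-]
Step 1: ref 2 -> HIT, frames=[2,-]
Step 2: ref 2 -> HIT, frames=[2,-]
Step 3: ref 2 -> HIT, frames=[2,-]
Step 4: ref 1 -> FAULT, frames=[2,1]
Step 5: ref 2 -> HIT, frames=[2,1]
Step 6: ref 3 -> FAULT, evict 1, frames=[2,3]
Step 7: ref 5 -> FAULT, evict 2, frames=[5,3]
Step 8: ref 1 -> FAULT, evict 3, frames=[5,1]
At step 8: evicted page 3

Answer: 3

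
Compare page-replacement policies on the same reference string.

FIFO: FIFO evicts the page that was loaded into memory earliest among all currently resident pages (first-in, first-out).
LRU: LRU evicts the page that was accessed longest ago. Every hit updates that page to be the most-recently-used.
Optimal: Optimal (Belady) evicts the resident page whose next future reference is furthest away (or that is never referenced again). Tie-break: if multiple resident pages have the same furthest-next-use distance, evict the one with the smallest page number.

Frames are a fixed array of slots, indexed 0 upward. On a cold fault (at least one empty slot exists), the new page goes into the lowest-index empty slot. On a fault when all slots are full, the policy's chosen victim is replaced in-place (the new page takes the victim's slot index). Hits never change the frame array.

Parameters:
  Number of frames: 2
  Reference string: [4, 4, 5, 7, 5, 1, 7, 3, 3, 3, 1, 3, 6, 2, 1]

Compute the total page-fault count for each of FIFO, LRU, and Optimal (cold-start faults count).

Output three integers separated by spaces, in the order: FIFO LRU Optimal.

--- FIFO ---
  step 0: ref 4 -> FAULT, frames=[4,-] (faults so far: 1)
  step 1: ref 4 -> HIT, frames=[4,-] (faults so far: 1)
  step 2: ref 5 -> FAULT, frames=[4,5] (faults so far: 2)
  step 3: ref 7 -> FAULT, evict 4, frames=[7,5] (faults so far: 3)
  step 4: ref 5 -> HIT, frames=[7,5] (faults so far: 3)
  step 5: ref 1 -> FAULT, evict 5, frames=[7,1] (faults so far: 4)
  step 6: ref 7 -> HIT, frames=[7,1] (faults so far: 4)
  step 7: ref 3 -> FAULT, evict 7, frames=[3,1] (faults so far: 5)
  step 8: ref 3 -> HIT, frames=[3,1] (faults so far: 5)
  step 9: ref 3 -> HIT, frames=[3,1] (faults so far: 5)
  step 10: ref 1 -> HIT, frames=[3,1] (faults so far: 5)
  step 11: ref 3 -> HIT, frames=[3,1] (faults so far: 5)
  step 12: ref 6 -> FAULT, evict 1, frames=[3,6] (faults so far: 6)
  step 13: ref 2 -> FAULT, evict 3, frames=[2,6] (faults so far: 7)
  step 14: ref 1 -> FAULT, evict 6, frames=[2,1] (faults so far: 8)
  FIFO total faults: 8
--- LRU ---
  step 0: ref 4 -> FAULT, frames=[4,-] (faults so far: 1)
  step 1: ref 4 -> HIT, frames=[4,-] (faults so far: 1)
  step 2: ref 5 -> FAULT, frames=[4,5] (faults so far: 2)
  step 3: ref 7 -> FAULT, evict 4, frames=[7,5] (faults so far: 3)
  step 4: ref 5 -> HIT, frames=[7,5] (faults so far: 3)
  step 5: ref 1 -> FAULT, evict 7, frames=[1,5] (faults so far: 4)
  step 6: ref 7 -> FAULT, evict 5, frames=[1,7] (faults so far: 5)
  step 7: ref 3 -> FAULT, evict 1, frames=[3,7] (faults so far: 6)
  step 8: ref 3 -> HIT, frames=[3,7] (faults so far: 6)
  step 9: ref 3 -> HIT, frames=[3,7] (faults so far: 6)
  step 10: ref 1 -> FAULT, evict 7, frames=[3,1] (faults so far: 7)
  step 11: ref 3 -> HIT, frames=[3,1] (faults so far: 7)
  step 12: ref 6 -> FAULT, evict 1, frames=[3,6] (faults so far: 8)
  step 13: ref 2 -> FAULT, evict 3, frames=[2,6] (faults so far: 9)
  step 14: ref 1 -> FAULT, evict 6, frames=[2,1] (faults so far: 10)
  LRU total faults: 10
--- Optimal ---
  step 0: ref 4 -> FAULT, frames=[4,-] (faults so far: 1)
  step 1: ref 4 -> HIT, frames=[4,-] (faults so far: 1)
  step 2: ref 5 -> FAULT, frames=[4,5] (faults so far: 2)
  step 3: ref 7 -> FAULT, evict 4, frames=[7,5] (faults so far: 3)
  step 4: ref 5 -> HIT, frames=[7,5] (faults so far: 3)
  step 5: ref 1 -> FAULT, evict 5, frames=[7,1] (faults so far: 4)
  step 6: ref 7 -> HIT, frames=[7,1] (faults so far: 4)
  step 7: ref 3 -> FAULT, evict 7, frames=[3,1] (faults so far: 5)
  step 8: ref 3 -> HIT, frames=[3,1] (faults so far: 5)
  step 9: ref 3 -> HIT, frames=[3,1] (faults so far: 5)
  step 10: ref 1 -> HIT, frames=[3,1] (faults so far: 5)
  step 11: ref 3 -> HIT, frames=[3,1] (faults so far: 5)
  step 12: ref 6 -> FAULT, evict 3, frames=[6,1] (faults so far: 6)
  step 13: ref 2 -> FAULT, evict 6, frames=[2,1] (faults so far: 7)
  step 14: ref 1 -> HIT, frames=[2,1] (faults so far: 7)
  Optimal total faults: 7

Answer: 8 10 7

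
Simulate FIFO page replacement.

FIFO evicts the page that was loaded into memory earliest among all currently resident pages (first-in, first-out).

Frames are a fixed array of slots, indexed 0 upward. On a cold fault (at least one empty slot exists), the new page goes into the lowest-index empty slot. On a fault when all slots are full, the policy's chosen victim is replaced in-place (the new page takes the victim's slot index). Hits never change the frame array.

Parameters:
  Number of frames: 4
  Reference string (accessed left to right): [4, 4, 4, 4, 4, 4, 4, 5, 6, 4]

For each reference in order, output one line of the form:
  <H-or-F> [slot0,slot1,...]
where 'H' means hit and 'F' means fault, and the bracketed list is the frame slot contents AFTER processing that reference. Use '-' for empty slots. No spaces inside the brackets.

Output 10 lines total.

F [4,-,-,-]
H [4,-,-,-]
H [4,-,-,-]
H [4,-,-,-]
H [4,-,-,-]
H [4,-,-,-]
H [4,-,-,-]
F [4,5,-,-]
F [4,5,6,-]
H [4,5,6,-]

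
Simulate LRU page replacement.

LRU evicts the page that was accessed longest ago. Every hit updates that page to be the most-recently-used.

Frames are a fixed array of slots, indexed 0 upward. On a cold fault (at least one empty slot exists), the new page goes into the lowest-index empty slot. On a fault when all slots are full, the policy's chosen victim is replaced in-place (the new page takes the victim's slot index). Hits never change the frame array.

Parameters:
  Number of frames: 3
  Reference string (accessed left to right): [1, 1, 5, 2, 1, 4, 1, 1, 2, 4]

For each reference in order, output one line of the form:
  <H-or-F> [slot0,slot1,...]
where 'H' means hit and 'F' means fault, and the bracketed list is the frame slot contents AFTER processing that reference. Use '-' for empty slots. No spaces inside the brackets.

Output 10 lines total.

F [1,-,-]
H [1,-,-]
F [1,5,-]
F [1,5,2]
H [1,5,2]
F [1,4,2]
H [1,4,2]
H [1,4,2]
H [1,4,2]
H [1,4,2]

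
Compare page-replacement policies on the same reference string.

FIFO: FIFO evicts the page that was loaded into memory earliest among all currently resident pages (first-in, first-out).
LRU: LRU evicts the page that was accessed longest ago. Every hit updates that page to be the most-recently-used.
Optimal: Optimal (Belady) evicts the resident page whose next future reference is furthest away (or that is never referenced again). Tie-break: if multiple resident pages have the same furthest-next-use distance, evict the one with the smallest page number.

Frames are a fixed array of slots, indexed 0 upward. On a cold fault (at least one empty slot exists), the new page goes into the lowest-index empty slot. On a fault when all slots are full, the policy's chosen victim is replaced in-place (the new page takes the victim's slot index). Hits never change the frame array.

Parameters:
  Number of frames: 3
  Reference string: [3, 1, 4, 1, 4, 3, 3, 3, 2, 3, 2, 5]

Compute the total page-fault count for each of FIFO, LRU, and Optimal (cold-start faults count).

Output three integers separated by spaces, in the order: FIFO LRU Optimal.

--- FIFO ---
  step 0: ref 3 -> FAULT, frames=[3,-,-] (faults so far: 1)
  step 1: ref 1 -> FAULT, frames=[3,1,-] (faults so far: 2)
  step 2: ref 4 -> FAULT, frames=[3,1,4] (faults so far: 3)
  step 3: ref 1 -> HIT, frames=[3,1,4] (faults so far: 3)
  step 4: ref 4 -> HIT, frames=[3,1,4] (faults so far: 3)
  step 5: ref 3 -> HIT, frames=[3,1,4] (faults so far: 3)
  step 6: ref 3 -> HIT, frames=[3,1,4] (faults so far: 3)
  step 7: ref 3 -> HIT, frames=[3,1,4] (faults so far: 3)
  step 8: ref 2 -> FAULT, evict 3, frames=[2,1,4] (faults so far: 4)
  step 9: ref 3 -> FAULT, evict 1, frames=[2,3,4] (faults so far: 5)
  step 10: ref 2 -> HIT, frames=[2,3,4] (faults so far: 5)
  step 11: ref 5 -> FAULT, evict 4, frames=[2,3,5] (faults so far: 6)
  FIFO total faults: 6
--- LRU ---
  step 0: ref 3 -> FAULT, frames=[3,-,-] (faults so far: 1)
  step 1: ref 1 -> FAULT, frames=[3,1,-] (faults so far: 2)
  step 2: ref 4 -> FAULT, frames=[3,1,4] (faults so far: 3)
  step 3: ref 1 -> HIT, frames=[3,1,4] (faults so far: 3)
  step 4: ref 4 -> HIT, frames=[3,1,4] (faults so far: 3)
  step 5: ref 3 -> HIT, frames=[3,1,4] (faults so far: 3)
  step 6: ref 3 -> HIT, frames=[3,1,4] (faults so far: 3)
  step 7: ref 3 -> HIT, frames=[3,1,4] (faults so far: 3)
  step 8: ref 2 -> FAULT, evict 1, frames=[3,2,4] (faults so far: 4)
  step 9: ref 3 -> HIT, frames=[3,2,4] (faults so far: 4)
  step 10: ref 2 -> HIT, frames=[3,2,4] (faults so far: 4)
  step 11: ref 5 -> FAULT, evict 4, frames=[3,2,5] (faults so far: 5)
  LRU total faults: 5
--- Optimal ---
  step 0: ref 3 -> FAULT, frames=[3,-,-] (faults so far: 1)
  step 1: ref 1 -> FAULT, frames=[3,1,-] (faults so far: 2)
  step 2: ref 4 -> FAULT, frames=[3,1,4] (faults so far: 3)
  step 3: ref 1 -> HIT, frames=[3,1,4] (faults so far: 3)
  step 4: ref 4 -> HIT, frames=[3,1,4] (faults so far: 3)
  step 5: ref 3 -> HIT, frames=[3,1,4] (faults so far: 3)
  step 6: ref 3 -> HIT, frames=[3,1,4] (faults so far: 3)
  step 7: ref 3 -> HIT, frames=[3,1,4] (faults so far: 3)
  step 8: ref 2 -> FAULT, evict 1, frames=[3,2,4] (faults so far: 4)
  step 9: ref 3 -> HIT, frames=[3,2,4] (faults so far: 4)
  step 10: ref 2 -> HIT, frames=[3,2,4] (faults so far: 4)
  step 11: ref 5 -> FAULT, evict 2, frames=[3,5,4] (faults so far: 5)
  Optimal total faults: 5

Answer: 6 5 5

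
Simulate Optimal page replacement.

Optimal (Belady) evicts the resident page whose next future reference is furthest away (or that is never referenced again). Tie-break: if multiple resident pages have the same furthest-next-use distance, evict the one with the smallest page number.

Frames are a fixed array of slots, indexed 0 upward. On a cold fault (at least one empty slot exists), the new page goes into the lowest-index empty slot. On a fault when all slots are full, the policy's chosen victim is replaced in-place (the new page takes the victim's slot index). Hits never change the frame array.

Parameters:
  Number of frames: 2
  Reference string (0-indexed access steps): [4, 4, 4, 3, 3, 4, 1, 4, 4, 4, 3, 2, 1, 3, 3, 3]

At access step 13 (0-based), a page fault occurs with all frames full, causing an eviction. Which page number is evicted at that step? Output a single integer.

Step 0: ref 4 -> FAULT, frames=[4,-]
Step 1: ref 4 -> HIT, frames=[4,-]
Step 2: ref 4 -> HIT, frames=[4,-]
Step 3: ref 3 -> FAULT, frames=[4,3]
Step 4: ref 3 -> HIT, frames=[4,3]
Step 5: ref 4 -> HIT, frames=[4,3]
Step 6: ref 1 -> FAULT, evict 3, frames=[4,1]
Step 7: ref 4 -> HIT, frames=[4,1]
Step 8: ref 4 -> HIT, frames=[4,1]
Step 9: ref 4 -> HIT, frames=[4,1]
Step 10: ref 3 -> FAULT, evict 4, frames=[3,1]
Step 11: ref 2 -> FAULT, evict 3, frames=[2,1]
Step 12: ref 1 -> HIT, frames=[2,1]
Step 13: ref 3 -> FAULT, evict 1, frames=[2,3]
At step 13: evicted page 1

Answer: 1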